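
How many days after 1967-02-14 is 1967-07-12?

February 1967: 28 − 14 = 14 days remain (1967 is not a leap year, so February has 28 days).
Then March (31), April (30), May (31), June (30): 31 + 30 + 31 + 30 = 122 days.
July 1–12, 1967: 12 days.
Total: 14 + 122 + 12 = 148 days.

148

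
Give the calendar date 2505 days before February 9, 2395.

April 1, 2388

Count 2505 days before February 9, 2395:
Day-of-year of April 1, 2388: 92.
Day-of-year of February 9, 2395: 40.
2388 has 366 days, so 366 − 92 = 274 days remain in 2388.
Full years: 2389: 365; 2390: 365; 2391: 365; 2392: 366; 2393: 365; 2394: 365. Sum = 2191.
Total: 274 + 2191 + 40 = 2505 days.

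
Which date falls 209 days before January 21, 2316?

June 26, 2315

Count 209 days before January 21, 2316:
Day-of-year of June 26, 2315: 177.
Day-of-year of January 21, 2316: 21.
2315 has 365 days, so 365 − 177 = 188 days remain in 2315.
Total: 188 + 21 = 209 days.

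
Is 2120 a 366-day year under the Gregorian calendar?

Yes

2120 is a leap year.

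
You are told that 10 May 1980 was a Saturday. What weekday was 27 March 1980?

Thursday

Count forward from the earlier date (March 27, 1980) to the later (May 10, 1980):
March 1980: 31 − 27 = 4 days remain.
Then April (30): 30 days.
May 1–10, 1980: 10 days.
Total: 4 + 30 + 10 = 44 days.
44 mod 7 = 2, so 2 days before Saturday is Thursday.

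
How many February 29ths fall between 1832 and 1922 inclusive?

Years divisible by 4: 1832, 1836, …, 1920 — 23 in all.
Of these, 1900 is divisible by 100 but not 400, so not leap.
Leap years: 23 − 1 = 22.

22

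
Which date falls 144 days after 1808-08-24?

1809-01-15

Count 144 days after August 24, 1808:
August 1808: 31 − 24 = 7 days remain.
Then September (30), October (31), November (30), December (31): 30 + 31 + 30 + 31 = 122 days.
January 1–15, 1809: 15 days.
Residual: 144 days.
Total: 144 days.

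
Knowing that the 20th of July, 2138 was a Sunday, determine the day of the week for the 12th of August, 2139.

Wednesday

July 20, 2138 → July 20, 2139: 365 days.
July 2139: 31 − 20 = 11 days remain.
August 1–12, 2139: 12 days.
Residual: 23 days.
Total: 388 days.
388 mod 7 = 3, so 3 days after Sunday is Wednesday.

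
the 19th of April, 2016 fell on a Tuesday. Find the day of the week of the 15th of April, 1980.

Count forward from the earlier date (April 15, 1980) to the later (April 19, 2016):
From April 15, 1980 to April 15, 2016: 36 years, of which 9 contain a Feb 29 — 27×365 + 9×366 = 13149 days.
(2000 is a leap year (divisible by 400).)
Within April 2016: 19 − 15 = 4 days.
Total: 13153 days.
13153 is a multiple of 7, so the 15th of April, 1980 falls on the same weekday: Tuesday.

Tuesday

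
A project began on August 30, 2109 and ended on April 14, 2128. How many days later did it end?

6802

From August 30, 2109 to August 30, 2127: 18 years, of which 4 contain a Feb 29 — 14×365 + 4×366 = 6574 days.
August 2127: 31 − 30 = 1 day remains.
Then September (30), October (31), November (30), December (31), January (31), February 2128 (29), March (31): 30 + 31 + 30 + 31 + 31 + 29 + 31 = 213 days.
April 1–14, 2128: 14 days.
Residual: 228 days.
Total: 6802 days.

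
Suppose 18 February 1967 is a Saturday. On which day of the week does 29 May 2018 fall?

Day-of-year of February 18, 1967: 49.
Day-of-year of May 29, 2018: 149.
1967 has 365 days, so 365 − 49 = 316 days remain in 1967.
Full years 1968–2017: 37 common + 13 leap = 37×365 + 13×366 = 18263 days.
Total: 316 + 18263 + 149 = 18728 days.
18728 mod 7 = 3, so 3 days after Saturday is Tuesday.

Tuesday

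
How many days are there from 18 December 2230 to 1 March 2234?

December 18, 2230 → December 18, 2231: 365 days.
December 18, 2231 → December 18, 2232: 366 days (2232 is a leap year).
December 18, 2232 → December 18, 2233: 365 days.
December 2233: 31 − 18 = 13 days remain.
Then January (31), February 2234 (28): 31 + 28 = 59 days.
March 1, 2234: 1 day.
Residual: 73 days.
Total: 1169 days.

1169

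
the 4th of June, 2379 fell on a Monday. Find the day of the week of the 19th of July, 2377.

Count forward from the earlier date (July 19, 2377) to the later (June 4, 2379):
Day-of-year of July 19, 2377: 200.
Day-of-year of June 4, 2379: 155.
2377 has 365 days, so 365 − 200 = 165 days remain in 2377.
Full years: 2378: 365. Sum = 365.
Total: 165 + 365 + 155 = 685 days.
685 mod 7 = 6, so 6 days before Monday is Tuesday.

Tuesday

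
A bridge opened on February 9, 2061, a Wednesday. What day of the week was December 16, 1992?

Wednesday

Count forward from the earlier date (December 16, 1992) to the later (February 9, 2061):
From December 16, 1992 to December 16, 2060: 68 years, of which 17 contain a Feb 29 — 51×365 + 17×366 = 24837 days.
(2000 is a leap year (divisible by 400).)
December 2060: 31 − 16 = 15 days remain.
Then January (31): 31 days.
February 1–9, 2061: 9 days (2061 is not a leap year).
Residual: 55 days.
Total: 24892 days.
24892 is a multiple of 7, so December 16, 1992 falls on the same weekday: Wednesday.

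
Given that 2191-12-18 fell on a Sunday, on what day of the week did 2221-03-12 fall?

From December 18, 2191 to December 18, 2220: 29 years, of which 7 contain a Feb 29 — 22×365 + 7×366 = 10592 days.
(2200 is not a leap year (divisible by 100 but not 400).)
December 2220: 31 − 18 = 13 days remain.
Then January (31), February 2221 (28): 31 + 28 = 59 days.
March 1–12, 2221: 12 days.
Residual: 84 days.
Total: 10676 days.
10676 mod 7 = 1, so 1 day after Sunday is Monday.

Monday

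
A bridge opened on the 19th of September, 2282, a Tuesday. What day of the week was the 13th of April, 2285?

Monday

Day-of-year of September 19, 2282: 262.
Day-of-year of April 13, 2285: 103.
2282 has 365 days, so 365 − 262 = 103 days remain in 2282.
Full years: 2283: 365; 2284: 366. Sum = 731.
Total: 103 + 731 + 103 = 937 days.
937 mod 7 = 6, so 6 days after Tuesday is Monday.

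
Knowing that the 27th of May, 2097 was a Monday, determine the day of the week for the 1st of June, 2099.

May 2097: 31 − 27 = 4 days remain.
Then 24 full months totalling 730 days.
June 1, 2099: 1 day.
Total: 4 + 730 + 1 = 735 days.
735 is a multiple of 7, so the 1st of June, 2099 falls on the same weekday: Monday.

Monday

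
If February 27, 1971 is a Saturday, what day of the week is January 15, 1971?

Count forward from the earlier date (January 15, 1971) to the later (February 27, 1971):
January 1971: 31 − 15 = 16 days remain.
February 1–27, 1971: 27 days (1971 is not a leap year).
Total: 16 + 27 = 43 days.
43 mod 7 = 1, so 1 day before Saturday is Friday.

Friday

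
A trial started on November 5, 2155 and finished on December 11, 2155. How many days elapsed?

36

November 2155: 30 − 5 = 25 days remain.
December 1–11, 2155: 11 days.
Total: 25 + 11 = 36 days.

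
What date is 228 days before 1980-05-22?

1979-10-07

Count 228 days before May 22, 1980:
Day-of-year of October 7, 1979: 280.
Day-of-year of May 22, 1980: 143.
1979 has 365 days, so 365 − 280 = 85 days remain in 1979.
Total: 85 + 143 = 228 days.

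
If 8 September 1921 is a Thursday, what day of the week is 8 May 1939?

Monday

Day-of-year of September 8, 1921: 251.
Day-of-year of May 8, 1939: 128.
1921 has 365 days, so 365 − 251 = 114 days remain in 1921.
Full years 1922–1938: 13 common + 4 leap = 13×365 + 4×366 = 6209 days.
Total: 114 + 6209 + 128 = 6451 days.
6451 mod 7 = 4, so 4 days after Thursday is Monday.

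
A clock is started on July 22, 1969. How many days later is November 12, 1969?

July 1969: 31 − 22 = 9 days remain.
Then August (31), September (30), October (31): 31 + 30 + 31 = 92 days.
November 1–12, 1969: 12 days.
Total: 9 + 92 + 12 = 113 days.

113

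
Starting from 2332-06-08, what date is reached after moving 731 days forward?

2334-06-09

Count 731 days after June 8, 2332:
June 8, 2332 → June 8, 2333: 365 days.
June 8, 2333 → June 8, 2334: 365 days.
Within June 2334: 9 − 8 = 1 day.
Total: 731 days.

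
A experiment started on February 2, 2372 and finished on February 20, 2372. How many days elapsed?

Within February 2372: 20 − 2 = 18 days.

18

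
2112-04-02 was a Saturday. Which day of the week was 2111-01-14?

Count forward from the earlier date (January 14, 2111) to the later (April 2, 2112):
Day-of-year of January 14, 2111: 14.
Day-of-year of April 2, 2112: 93.
2111 has 365 days, so 365 − 14 = 351 days remain in 2111.
Total: 351 + 93 = 444 days.
444 mod 7 = 3, so 3 days before Saturday is Wednesday.

Wednesday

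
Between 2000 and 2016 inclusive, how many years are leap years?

5

Years divisible by 4 in [2000, 2016]: 2000, 2004, 2008, 2012, 2016.
2000 is divisible by 400, so still leap.
No century exceptions apply. Count: 5.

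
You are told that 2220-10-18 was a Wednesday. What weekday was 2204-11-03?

Count forward from the earlier date (November 3, 2204) to the later (October 18, 2220):
Day-of-year of November 3, 2204: 308.
Day-of-year of October 18, 2220: 292.
2204 has 366 days, so 366 − 308 = 58 days remain in 2204.
Full years 2205–2219: 12 common + 3 leap = 12×365 + 3×366 = 5478 days.
Total: 58 + 5478 + 292 = 5828 days.
5828 mod 7 = 4, so 4 days before Wednesday is Saturday.

Saturday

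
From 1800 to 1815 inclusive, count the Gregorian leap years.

Years divisible by 4 in [1800, 1815]: 1800, 1804, 1808, 1812.
Of these, 1800 is divisible by 100 but not 400, so not leap.
Leap years: 4 − 1 = 3.

3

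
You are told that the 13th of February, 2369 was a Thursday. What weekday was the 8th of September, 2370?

Tuesday

Day-of-year of February 13, 2369: 44.
Day-of-year of September 8, 2370: 251.
2369 has 365 days, so 365 − 44 = 321 days remain in 2369.
Total: 321 + 251 = 572 days.
572 mod 7 = 5, so 5 days after Thursday is Tuesday.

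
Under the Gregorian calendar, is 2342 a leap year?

No

2342 is not a leap year.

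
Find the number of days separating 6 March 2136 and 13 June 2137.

464

March 2136: 31 − 6 = 25 days remain.
Then 14 full months totalling 426 days.
June 1–13, 2137: 13 days.
Total: 25 + 426 + 13 = 464 days.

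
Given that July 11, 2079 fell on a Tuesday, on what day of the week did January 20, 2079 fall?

Count forward from the earlier date (January 20, 2079) to the later (July 11, 2079):
January 2079: 31 − 20 = 11 days remain.
Then February 2079 (28), March (31), April (30), May (31), June (30): 28 + 31 + 30 + 31 + 30 = 150 days.
July 1–11, 2079: 11 days.
Total: 11 + 150 + 11 = 172 days.
172 mod 7 = 4, so 4 days before Tuesday is Friday.

Friday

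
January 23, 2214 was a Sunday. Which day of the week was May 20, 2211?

Count forward from the earlier date (May 20, 2211) to the later (January 23, 2214):
Day-of-year of May 20, 2211: 140.
Day-of-year of January 23, 2214: 23.
2211 has 365 days, so 365 − 140 = 225 days remain in 2211.
Full years: 2212: 366; 2213: 365. Sum = 731.
Total: 225 + 731 + 23 = 979 days.
979 mod 7 = 6, so 6 days before Sunday is Monday.

Monday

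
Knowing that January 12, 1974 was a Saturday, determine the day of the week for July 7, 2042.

Monday

Day-of-year of January 12, 1974: 12.
Day-of-year of July 7, 2042: 188.
1974 has 365 days, so 365 − 12 = 353 days remain in 1974.
Full years 1975–2041: 50 common + 17 leap = 50×365 + 17×366 = 24472 days.
Total: 353 + 24472 + 188 = 25013 days.
25013 mod 7 = 2, so 2 days after Saturday is Monday.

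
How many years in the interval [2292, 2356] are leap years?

Years divisible by 4: 2292, 2296, …, 2356 — 17 in all.
Of these, 2300 is divisible by 100 but not 400, so not leap.
Leap years: 17 − 1 = 16.

16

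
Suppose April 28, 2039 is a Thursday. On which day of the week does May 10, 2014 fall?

Count forward from the earlier date (May 10, 2014) to the later (April 28, 2039):
From May 10, 2014 to May 10, 2038: 24 years, of which 6 contain a Feb 29 — 18×365 + 6×366 = 8766 days.
May 2038: 31 − 10 = 21 days remain.
Then 10 full months totalling 304 days.
April 1–28, 2039: 28 days.
Residual: 353 days.
Total: 9119 days.
9119 mod 7 = 5, so 5 days before Thursday is Saturday.

Saturday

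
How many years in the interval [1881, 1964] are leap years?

Years divisible by 4: 1884, 1888, …, 1964 — 21 in all.
Of these, 1900 is divisible by 100 but not 400, so not leap.
Leap years: 21 − 1 = 20.

20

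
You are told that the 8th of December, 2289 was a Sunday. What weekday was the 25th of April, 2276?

Count forward from the earlier date (April 25, 2276) to the later (December 8, 2289):
From April 25, 2276 to April 25, 2289: 13 years, of which 3 contain a Feb 29 — 10×365 + 3×366 = 4748 days.
April 2289: 30 − 25 = 5 days remain.
Then May (31), June (30), July (31), August (31), September (30), October (31), November (30): 31 + 30 + 31 + 31 + 30 + 31 + 30 = 214 days.
December 1–8, 2289: 8 days.
Residual: 227 days.
Total: 4975 days.
4975 mod 7 = 5, so 5 days before Sunday is Tuesday.

Tuesday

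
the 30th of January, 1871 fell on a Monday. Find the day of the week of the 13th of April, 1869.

Count forward from the earlier date (April 13, 1869) to the later (January 30, 1871):
April 13, 1869 → April 13, 1870: 365 days.
April 1870: 30 − 13 = 17 days remain.
Then May (31), June (30), July (31), August (31), September (30), October (31), November (30), December (31): 31 + 30 + 31 + 31 + 30 + 31 + 30 + 31 = 245 days.
January 1–30, 1871: 30 days.
Residual: 292 days.
Total: 657 days.
657 mod 7 = 6, so 6 days before Monday is Tuesday.

Tuesday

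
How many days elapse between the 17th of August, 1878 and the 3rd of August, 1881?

August 17, 1878 → August 17, 1879: 365 days.
August 17, 1879 → August 17, 1880: 366 days (1880 is a leap year).
August 1880: 31 − 17 = 14 days remain.
Then 11 full months totalling 334 days.
August 1–3, 1881: 3 days.
Residual: 351 days.
Total: 1082 days.

1082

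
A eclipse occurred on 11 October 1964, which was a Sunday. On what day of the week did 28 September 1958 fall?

Count forward from the earlier date (September 28, 1958) to the later (October 11, 1964):
Day-of-year of September 28, 1958: 271.
Day-of-year of October 11, 1964: 285.
1958 has 365 days, so 365 − 271 = 94 days remain in 1958.
Full years: 1959: 365; 1960: 366; 1961: 365; 1962: 365; 1963: 365. Sum = 1826.
Total: 94 + 1826 + 285 = 2205 days.
2205 is a multiple of 7, so 28 September 1958 falls on the same weekday: Sunday.

Sunday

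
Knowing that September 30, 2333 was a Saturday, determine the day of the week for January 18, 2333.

Wednesday

Count forward from the earlier date (January 18, 2333) to the later (September 30, 2333):
January 2333: 31 − 18 = 13 days remain.
Then February 2333 (28), March (31), April (30), May (31), June (30), July (31), August (31): 28 + 31 + 30 + 31 + 30 + 31 + 31 = 212 days.
September 1–30, 2333: 30 days.
Total: 13 + 212 + 30 = 255 days.
255 mod 7 = 3, so 3 days before Saturday is Wednesday.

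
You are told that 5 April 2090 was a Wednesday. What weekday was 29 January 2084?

Count forward from the earlier date (January 29, 2084) to the later (April 5, 2090):
Day-of-year of January 29, 2084: 29.
Day-of-year of April 5, 2090: 95.
2084 has 366 days, so 366 − 29 = 337 days remain in 2084.
Full years: 2085: 365; 2086: 365; 2087: 365; 2088: 366; 2089: 365. Sum = 1826.
Total: 337 + 1826 + 95 = 2258 days.
2258 mod 7 = 4, so 4 days before Wednesday is Saturday.

Saturday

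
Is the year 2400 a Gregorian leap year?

Yes

2400 is a leap year (divisible by 400).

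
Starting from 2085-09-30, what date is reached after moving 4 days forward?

2085-10-04

Count 4 days after September 30, 2085:
September 2085: 30 − 30 = 0 days remain.
October 1–4, 2085: 4 days.
Total: 0 + 4 = 4 days.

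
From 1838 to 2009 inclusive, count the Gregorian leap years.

42

Years divisible by 4: 1840, 1844, …, 2008 — 43 in all.
Of these, 1900 is divisible by 100 but not 400, so not leap.
2000 is divisible by 400, so still leap.
Leap years: 43 − 1 = 42.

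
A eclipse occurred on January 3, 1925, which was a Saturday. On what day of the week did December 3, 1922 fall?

Sunday

Count forward from the earlier date (December 3, 1922) to the later (January 3, 1925):
December 3, 1922 → December 3, 1923: 365 days.
December 3, 1923 → December 3, 1924: 366 days (1924 is a leap year).
December 1924: 31 − 3 = 28 days remain.
January 1–3, 1925: 3 days.
Residual: 31 days.
Total: 762 days.
762 mod 7 = 6, so 6 days before Saturday is Sunday.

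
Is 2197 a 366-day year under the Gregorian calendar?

2197 is not a leap year.

No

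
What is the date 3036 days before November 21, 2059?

July 30, 2051

Count 3036 days before November 21, 2059:
Day-of-year of July 30, 2051: 211.
Day-of-year of November 21, 2059: 325.
2051 has 365 days, so 365 − 211 = 154 days remain in 2051.
Full years 2052–2058: 5 common + 2 leap = 5×365 + 2×366 = 2557 days.
Total: 154 + 2557 + 325 = 3036 days.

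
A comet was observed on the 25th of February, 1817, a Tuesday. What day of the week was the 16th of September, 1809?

Saturday

Count forward from the earlier date (September 16, 1809) to the later (February 25, 1817):
From September 16, 1809 to September 16, 1816: 7 years, of which 2 contain a Feb 29 — 5×365 + 2×366 = 2557 days.
September 1816: 30 − 16 = 14 days remain.
Then October (31), November (30), December (31), January (31): 31 + 30 + 31 + 31 = 123 days.
February 1–25, 1817: 25 days (1817 is not a leap year).
Residual: 162 days.
Total: 2719 days.
2719 mod 7 = 3, so 3 days before Tuesday is Saturday.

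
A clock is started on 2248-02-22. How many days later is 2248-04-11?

February 2248: 29 − 22 = 7 days remain (2248 is a leap year, so February has 29 days).
Then March (31): 31 days.
April 1–11, 2248: 11 days.
Total: 7 + 31 + 11 = 49 days.

49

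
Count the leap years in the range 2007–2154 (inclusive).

Years divisible by 4: 2008, 2012, …, 2152 — 37 in all.
Of these, 2100 is divisible by 100 but not 400, so not leap.
Leap years: 37 − 1 = 36.

36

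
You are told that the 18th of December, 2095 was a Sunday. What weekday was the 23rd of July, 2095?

Saturday

Count forward from the earlier date (July 23, 2095) to the later (December 18, 2095):
July 2095: 31 − 23 = 8 days remain.
Then August (31), September (30), October (31), November (30): 31 + 30 + 31 + 30 = 122 days.
December 1–18, 2095: 18 days.
Total: 8 + 122 + 18 = 148 days.
148 mod 7 = 1, so 1 day before Sunday is Saturday.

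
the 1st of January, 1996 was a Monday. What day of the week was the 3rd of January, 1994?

Count forward from the earlier date (January 3, 1994) to the later (January 1, 1996):
January 1994: 31 − 3 = 28 days remain.
Then 23 full months totalling 699 days.
January 1, 1996: 1 day.
Total: 28 + 699 + 1 = 728 days.
728 is a multiple of 7, so the 3rd of January, 1994 falls on the same weekday: Monday.

Monday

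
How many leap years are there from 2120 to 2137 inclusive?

5

Years divisible by 4 in [2120, 2137]: 2120, 2124, 2128, 2132, 2136.
No century exceptions apply. Count: 5.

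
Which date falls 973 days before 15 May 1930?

15 September 1927

Count 973 days before May 15, 1930:
Day-of-year of September 15, 1927: 258.
Day-of-year of May 15, 1930: 135.
1927 has 365 days, so 365 − 258 = 107 days remain in 1927.
Full years: 1928: 366; 1929: 365. Sum = 731.
Total: 107 + 731 + 135 = 973 days.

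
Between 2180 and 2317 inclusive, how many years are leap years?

33

Years divisible by 4: 2180, 2184, …, 2316 — 35 in all.
Of these, 2200, 2300 are divisible by 100 but not 400, so not leap.
Leap years: 35 − 2 = 33.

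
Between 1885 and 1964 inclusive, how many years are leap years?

19

Years divisible by 4: 1888, 1892, …, 1964 — 20 in all.
Of these, 1900 is divisible by 100 but not 400, so not leap.
Leap years: 20 − 1 = 19.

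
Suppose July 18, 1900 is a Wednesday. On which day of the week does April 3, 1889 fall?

Wednesday

Count forward from the earlier date (April 3, 1889) to the later (July 18, 1900):
From April 3, 1889 to April 3, 1900: 11 years, of which 2 contain a Feb 29 — 9×365 + 2×366 = 4017 days.
(1900 is not a leap year (divisible by 100 but not 400).)
April 1900: 30 − 3 = 27 days remain.
Then May (31), June (30): 31 + 30 = 61 days.
July 1–18, 1900: 18 days.
Residual: 106 days.
Total: 4123 days.
4123 is a multiple of 7, so April 3, 1889 falls on the same weekday: Wednesday.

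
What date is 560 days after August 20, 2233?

March 3, 2235

Count 560 days after August 20, 2233:
August 20, 2233 → August 20, 2234: 365 days.
August 2234: 31 − 20 = 11 days remain.
Then September (30), October (31), November (30), December (31), January (31), February 2235 (28): 30 + 31 + 30 + 31 + 31 + 28 = 181 days.
March 1–3, 2235: 3 days.
Residual: 195 days.
Total: 560 days.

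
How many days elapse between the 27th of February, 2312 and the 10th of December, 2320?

3209

From February 27, 2312 to February 27, 2320: 8 years, of which 2 contain a Feb 29 — 6×365 + 2×366 = 2922 days.
February 2320: 29 − 27 = 2 days remain (2320 is a leap year, so February has 29 days).
Then 9 full months totalling 275 days.
December 1–10, 2320: 10 days.
Residual: 287 days.
Total: 3209 days.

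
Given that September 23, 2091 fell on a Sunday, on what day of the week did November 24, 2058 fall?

Sunday

Count forward from the earlier date (November 24, 2058) to the later (September 23, 2091):
Day-of-year of November 24, 2058: 328.
Day-of-year of September 23, 2091: 266.
2058 has 365 days, so 365 − 328 = 37 days remain in 2058.
Full years 2059–2090: 24 common + 8 leap = 24×365 + 8×366 = 11688 days.
Total: 37 + 11688 + 266 = 11991 days.
11991 is a multiple of 7, so November 24, 2058 falls on the same weekday: Sunday.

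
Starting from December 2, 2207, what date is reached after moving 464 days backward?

August 25, 2206

Count 464 days before December 2, 2207:
August 25, 2206 → August 25, 2207: 365 days.
August 2207: 31 − 25 = 6 days remain.
Then September (30), October (31), November (30): 30 + 31 + 30 = 91 days.
December 1–2, 2207: 2 days.
Residual: 99 days.
Total: 464 days.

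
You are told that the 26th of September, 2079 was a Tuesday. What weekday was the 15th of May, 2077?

Count forward from the earlier date (May 15, 2077) to the later (September 26, 2079):
May 2077: 31 − 15 = 16 days remain.
Then 27 full months totalling 822 days.
September 1–26, 2079: 26 days.
Total: 16 + 822 + 26 = 864 days.
864 mod 7 = 3, so 3 days before Tuesday is Saturday.

Saturday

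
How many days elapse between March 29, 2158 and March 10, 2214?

20434

From March 29, 2158 to March 29, 2213: 55 years, of which 13 contain a Feb 29 — 42×365 + 13×366 = 20088 days.
(2200 is not a leap year (divisible by 100 but not 400).)
March 2213: 31 − 29 = 2 days remain.
Then 11 full months totalling 334 days.
March 1–10, 2214: 10 days.
Residual: 346 days.
Total: 20434 days.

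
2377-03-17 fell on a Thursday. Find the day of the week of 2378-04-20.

Thursday

Day-of-year of March 17, 2377: 76.
Day-of-year of April 20, 2378: 110.
2377 has 365 days, so 365 − 76 = 289 days remain in 2377.
Total: 289 + 110 = 399 days.
399 is a multiple of 7, so 2378-04-20 falls on the same weekday: Thursday.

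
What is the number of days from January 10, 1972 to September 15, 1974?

January 1972: 31 − 10 = 21 days remain.
Then 31 full months totalling 943 days.
September 1–15, 1974: 15 days.
Total: 21 + 943 + 15 = 979 days.

979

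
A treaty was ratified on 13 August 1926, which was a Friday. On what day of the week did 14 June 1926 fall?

Count forward from the earlier date (June 14, 1926) to the later (August 13, 1926):
June 1926: 30 − 14 = 16 days remain.
Then July (31): 31 days.
August 1–13, 1926: 13 days.
Total: 16 + 31 + 13 = 60 days.
60 mod 7 = 4, so 4 days before Friday is Monday.

Monday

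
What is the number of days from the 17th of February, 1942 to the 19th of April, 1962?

7366

From February 17, 1942 to February 17, 1962: 20 years, of which 5 contain a Feb 29 — 15×365 + 5×366 = 7305 days.
February 1962: 28 − 17 = 11 days remain (1962 is not a leap year, so February has 28 days).
Then March (31): 31 days.
April 1–19, 1962: 19 days.
Residual: 61 days.
Total: 7366 days.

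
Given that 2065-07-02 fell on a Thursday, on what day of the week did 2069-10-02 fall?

July 2, 2065 → July 2, 2066: 365 days.
July 2, 2066 → July 2, 2067: 365 days.
July 2, 2067 → July 2, 2068: 366 days (2068 is a leap year).
July 2, 2068 → July 2, 2069: 365 days.
July 2069: 31 − 2 = 29 days remain.
Then August (31), September (30): 31 + 30 = 61 days.
October 1–2, 2069: 2 days.
Residual: 92 days.
Total: 1553 days.
1553 mod 7 = 6, so 6 days after Thursday is Wednesday.

Wednesday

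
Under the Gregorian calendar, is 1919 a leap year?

1919 is not a leap year.

No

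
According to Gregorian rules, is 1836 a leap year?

Yes

1836 is a leap year.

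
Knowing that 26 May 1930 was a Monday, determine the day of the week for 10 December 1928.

Monday

Count forward from the earlier date (December 10, 1928) to the later (May 26, 1930):
December 1928: 31 − 10 = 21 days remain.
Then 16 full months totalling 485 days.
May 1–26, 1930: 26 days.
Total: 21 + 485 + 26 = 532 days.
532 is a multiple of 7, so 10 December 1928 falls on the same weekday: Monday.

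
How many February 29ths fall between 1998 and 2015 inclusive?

Years divisible by 4 in [1998, 2015]: 2000, 2004, 2008, 2012.
2000 is divisible by 400, so still leap.
No century exceptions apply. Count: 4.

4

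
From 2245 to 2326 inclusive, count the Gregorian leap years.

19

Years divisible by 4: 2248, 2252, …, 2324 — 20 in all.
Of these, 2300 is divisible by 100 but not 400, so not leap.
Leap years: 20 − 1 = 19.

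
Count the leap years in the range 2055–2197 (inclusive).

35

Years divisible by 4: 2056, 2060, …, 2196 — 36 in all.
Of these, 2100 is divisible by 100 but not 400, so not leap.
Leap years: 36 − 1 = 35.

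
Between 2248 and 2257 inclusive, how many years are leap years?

3

Years divisible by 4 in [2248, 2257]: 2248, 2252, 2256.
No century exceptions apply. Count: 3.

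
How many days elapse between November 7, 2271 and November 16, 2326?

20097

From November 7, 2271 to November 7, 2326: 55 years, of which 13 contain a Feb 29 — 42×365 + 13×366 = 20088 days.
(2300 is not a leap year (divisible by 100 but not 400).)
Within November 2326: 16 − 7 = 9 days.
Total: 20097 days.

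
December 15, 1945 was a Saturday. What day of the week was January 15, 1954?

Day-of-year of December 15, 1945: 349.
Day-of-year of January 15, 1954: 15.
1945 has 365 days, so 365 − 349 = 16 days remain in 1945.
Full years 1946–1953: 6 common + 2 leap = 6×365 + 2×366 = 2922 days.
Total: 16 + 2922 + 15 = 2953 days.
2953 mod 7 = 6, so 6 days after Saturday is Friday.

Friday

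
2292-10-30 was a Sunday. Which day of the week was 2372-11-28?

Day-of-year of October 30, 2292: 304.
Day-of-year of November 28, 2372: 333.
2292 has 366 days, so 366 − 304 = 62 days remain in 2292.
Full years 2293–2371: 61 common + 18 leap = 61×365 + 18×366 = 28853 days.
Total: 62 + 28853 + 333 = 29248 days.
29248 mod 7 = 2, so 2 days after Sunday is Tuesday.

Tuesday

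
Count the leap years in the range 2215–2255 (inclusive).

10

Years divisible by 4 in [2215, 2255]: 2216, 2220, 2224, 2228, 2232, 2236, 2240, 2244, 2248, 2252.
No century exceptions apply. Count: 10.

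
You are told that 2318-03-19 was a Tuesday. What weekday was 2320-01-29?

Thursday

Day-of-year of March 19, 2318: 78.
Day-of-year of January 29, 2320: 29.
2318 has 365 days, so 365 − 78 = 287 days remain in 2318.
Full years: 2319: 365. Sum = 365.
Total: 287 + 365 + 29 = 681 days.
681 mod 7 = 2, so 2 days after Tuesday is Thursday.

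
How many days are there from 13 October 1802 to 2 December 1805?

October 13, 1802 → October 13, 1803: 365 days.
October 13, 1803 → October 13, 1804: 366 days (1804 is a leap year).
October 13, 1804 → October 13, 1805: 365 days.
October 1805: 31 − 13 = 18 days remain.
Then November (30): 30 days.
December 1–2, 1805: 2 days.
Residual: 50 days.
Total: 1146 days.

1146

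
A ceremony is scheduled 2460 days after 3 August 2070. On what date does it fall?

28 April 2077

Count 2460 days after August 3, 2070:
August 3, 2070 → August 3, 2071: 365 days.
August 3, 2071 → August 3, 2072: 366 days (2072 is a leap year).
August 3, 2072 → August 3, 2073: 365 days.
August 3, 2073 → August 3, 2074: 365 days.
August 3, 2074 → August 3, 2075: 365 days.
August 3, 2075 → August 3, 2076: 366 days (2076 is a leap year).
August 2076: 31 − 3 = 28 days remain.
Then September (30), October (31), November (30), December (31), January (31), February 2077 (28), March (31): 30 + 31 + 30 + 31 + 31 + 28 + 31 = 212 days.
April 1–28, 2077: 28 days.
Residual: 268 days.
Total: 2460 days.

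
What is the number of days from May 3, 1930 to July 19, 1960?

11035

Day-of-year of May 3, 1930: 123.
Day-of-year of July 19, 1960: 201.
1930 has 365 days, so 365 − 123 = 242 days remain in 1930.
Full years 1931–1959: 22 common + 7 leap = 22×365 + 7×366 = 10592 days.
Total: 242 + 10592 + 201 = 11035 days.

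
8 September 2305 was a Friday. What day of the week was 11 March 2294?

Sunday

Count forward from the earlier date (March 11, 2294) to the later (September 8, 2305):
Day-of-year of March 11, 2294: 70.
Day-of-year of September 8, 2305: 251.
2294 has 365 days, so 365 − 70 = 295 days remain in 2294.
Full years 2295–2304: 8 common + 2 leap = 8×365 + 2×366 = 3652 days.
Total: 295 + 3652 + 251 = 4198 days.
4198 mod 7 = 5, so 5 days before Friday is Sunday.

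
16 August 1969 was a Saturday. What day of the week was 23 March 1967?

Thursday

Count forward from the earlier date (March 23, 1967) to the later (August 16, 1969):
Day-of-year of March 23, 1967: 82.
Day-of-year of August 16, 1969: 228.
1967 has 365 days, so 365 − 82 = 283 days remain in 1967.
Full years: 1968: 366. Sum = 366.
Total: 283 + 366 + 228 = 877 days.
877 mod 7 = 2, so 2 days before Saturday is Thursday.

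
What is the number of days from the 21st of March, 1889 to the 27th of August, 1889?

March 1889: 31 − 21 = 10 days remain.
Then April (30), May (31), June (30), July (31): 30 + 31 + 30 + 31 = 122 days.
August 1–27, 1889: 27 days.
Total: 10 + 122 + 27 = 159 days.

159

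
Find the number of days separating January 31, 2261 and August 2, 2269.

Day-of-year of January 31, 2261: 31.
Day-of-year of August 2, 2269: 214.
2261 has 365 days, so 365 − 31 = 334 days remain in 2261.
Full years 2262–2268: 5 common + 2 leap = 5×365 + 2×366 = 2557 days.
Total: 334 + 2557 + 214 = 3105 days.

3105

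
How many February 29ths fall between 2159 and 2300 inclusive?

Years divisible by 4: 2160, 2164, …, 2300 — 36 in all.
Of these, 2200, 2300 are divisible by 100 but not 400, so not leap.
Leap years: 36 − 2 = 34.

34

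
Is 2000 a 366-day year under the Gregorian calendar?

Yes

2000 is a leap year (divisible by 400).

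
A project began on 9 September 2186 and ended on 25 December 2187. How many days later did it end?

September 2186: 30 − 9 = 21 days remain.
Then 14 full months totalling 426 days.
December 1–25, 2187: 25 days.
Total: 21 + 426 + 25 = 472 days.

472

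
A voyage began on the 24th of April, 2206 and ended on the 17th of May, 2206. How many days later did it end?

23

April 2206: 30 − 24 = 6 days remain.
May 1–17, 2206: 17 days.
Total: 6 + 17 = 23 days.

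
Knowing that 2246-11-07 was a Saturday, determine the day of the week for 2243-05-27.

Saturday

Count forward from the earlier date (May 27, 2243) to the later (November 7, 2246):
Day-of-year of May 27, 2243: 147.
Day-of-year of November 7, 2246: 311.
2243 has 365 days, so 365 − 147 = 218 days remain in 2243.
Full years: 2244: 366; 2245: 365. Sum = 731.
Total: 218 + 731 + 311 = 1260 days.
1260 is a multiple of 7, so 2243-05-27 falls on the same weekday: Saturday.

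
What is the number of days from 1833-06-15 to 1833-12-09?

177

June 1833: 30 − 15 = 15 days remain.
Then July (31), August (31), September (30), October (31), November (30): 31 + 31 + 30 + 31 + 30 = 153 days.
December 1–9, 1833: 9 days.
Total: 15 + 153 + 9 = 177 days.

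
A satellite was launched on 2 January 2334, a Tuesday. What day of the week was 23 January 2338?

January 2, 2334 → January 2, 2335: 365 days.
January 2, 2335 → January 2, 2336: 365 days.
January 2, 2336 → January 2, 2337: 366 days (2336 is a leap year).
January 2, 2337 → January 2, 2338: 365 days.
Within January 2338: 23 − 2 = 21 days.
Total: 1482 days.
1482 mod 7 = 5, so 5 days after Tuesday is Sunday.

Sunday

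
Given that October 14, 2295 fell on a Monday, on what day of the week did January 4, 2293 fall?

Count forward from the earlier date (January 4, 2293) to the later (October 14, 2295):
Day-of-year of January 4, 2293: 4.
Day-of-year of October 14, 2295: 287.
2293 has 365 days, so 365 − 4 = 361 days remain in 2293.
Full years: 2294: 365. Sum = 365.
Total: 361 + 365 + 287 = 1013 days.
1013 mod 7 = 5, so 5 days before Monday is Wednesday.

Wednesday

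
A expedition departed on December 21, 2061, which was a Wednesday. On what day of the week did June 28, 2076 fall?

Day-of-year of December 21, 2061: 355.
Day-of-year of June 28, 2076: 180.
2061 has 365 days, so 365 − 355 = 10 days remain in 2061.
Full years 2062–2075: 11 common + 3 leap = 11×365 + 3×366 = 5113 days.
Total: 10 + 5113 + 180 = 5303 days.
5303 mod 7 = 4, so 4 days after Wednesday is Sunday.

Sunday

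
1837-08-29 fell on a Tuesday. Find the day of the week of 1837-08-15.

Tuesday

Count forward from the earlier date (August 15, 1837) to the later (August 29, 1837):
Within August 1837: 29 − 15 = 14 days.
14 is a multiple of 7, so 1837-08-15 falls on the same weekday: Tuesday.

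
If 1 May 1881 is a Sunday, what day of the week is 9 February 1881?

Count forward from the earlier date (February 9, 1881) to the later (May 1, 1881):
February 1881: 28 − 9 = 19 days remain (1881 is not a leap year, so February has 28 days).
Then March (31), April (30): 31 + 30 = 61 days.
May 1, 1881: 1 day.
Total: 19 + 61 + 1 = 81 days.
81 mod 7 = 4, so 4 days before Sunday is Wednesday.

Wednesday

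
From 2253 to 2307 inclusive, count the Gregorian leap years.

12

Years divisible by 4: 2256, 2260, …, 2304 — 13 in all.
Of these, 2300 is divisible by 100 but not 400, so not leap.
Leap years: 13 − 1 = 12.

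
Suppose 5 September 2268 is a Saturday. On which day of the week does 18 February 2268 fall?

Count forward from the earlier date (February 18, 2268) to the later (September 5, 2268):
February 2268: 29 − 18 = 11 days remain (2268 is a leap year, so February has 29 days).
Then March (31), April (30), May (31), June (30), July (31), August (31): 31 + 30 + 31 + 30 + 31 + 31 = 184 days.
September 1–5, 2268: 5 days.
Total: 11 + 184 + 5 = 200 days.
200 mod 7 = 4, so 4 days before Saturday is Tuesday.

Tuesday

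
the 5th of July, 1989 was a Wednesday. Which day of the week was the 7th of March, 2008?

From July 5, 1989 to July 5, 2007: 18 years, of which 4 contain a Feb 29 — 14×365 + 4×366 = 6574 days.
(2000 is a leap year (divisible by 400).)
July 2007: 31 − 5 = 26 days remain.
Then August (31), September (30), October (31), November (30), December (31), January (31), February 2008 (29): 31 + 30 + 31 + 30 + 31 + 31 + 29 = 213 days.
March 1–7, 2008: 7 days.
Residual: 246 days.
Total: 6820 days.
6820 mod 7 = 2, so 2 days after Wednesday is Friday.

Friday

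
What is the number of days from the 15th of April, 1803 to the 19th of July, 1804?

461

April 1803: 30 − 15 = 15 days remain.
Then 14 full months totalling 427 days.
July 1–19, 1804: 19 days.
Total: 15 + 427 + 19 = 461 days.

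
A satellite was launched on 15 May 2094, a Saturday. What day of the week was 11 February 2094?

Thursday

Count forward from the earlier date (February 11, 2094) to the later (May 15, 2094):
February 2094: 28 − 11 = 17 days remain (2094 is not a leap year, so February has 28 days).
Then March (31), April (30): 31 + 30 = 61 days.
May 1–15, 2094: 15 days.
Total: 17 + 61 + 15 = 93 days.
93 mod 7 = 2, so 2 days before Saturday is Thursday.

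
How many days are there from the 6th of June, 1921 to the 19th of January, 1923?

592

June 6, 1921 → June 6, 1922: 365 days.
June 1922: 30 − 6 = 24 days remain.
Then July (31), August (31), September (30), October (31), November (30), December (31): 31 + 31 + 30 + 31 + 30 + 31 = 184 days.
January 1–19, 1923: 19 days.
Residual: 227 days.
Total: 592 days.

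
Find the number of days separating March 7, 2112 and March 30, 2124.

4406

From March 7, 2112 to March 7, 2124: 12 years, of which 3 contain a Feb 29 — 9×365 + 3×366 = 4383 days.
Within March 2124: 30 − 7 = 23 days.
Total: 4406 days.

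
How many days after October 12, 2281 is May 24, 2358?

Day-of-year of October 12, 2281: 285.
Day-of-year of May 24, 2358: 144.
2281 has 365 days, so 365 − 285 = 80 days remain in 2281.
Full years 2282–2357: 58 common + 18 leap = 58×365 + 18×366 = 27758 days.
Total: 80 + 27758 + 144 = 27982 days.

27982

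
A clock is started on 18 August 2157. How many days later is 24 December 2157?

128

August 2157: 31 − 18 = 13 days remain.
Then September (30), October (31), November (30): 30 + 31 + 30 = 91 days.
December 1–24, 2157: 24 days.
Total: 13 + 91 + 24 = 128 days.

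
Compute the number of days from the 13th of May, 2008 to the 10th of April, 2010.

May 2008: 31 − 13 = 18 days remain.
Then 22 full months totalling 669 days.
April 1–10, 2010: 10 days.
Total: 18 + 669 + 10 = 697 days.

697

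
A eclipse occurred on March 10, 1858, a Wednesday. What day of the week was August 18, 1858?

Wednesday

March 1858: 31 − 10 = 21 days remain.
Then April (30), May (31), June (30), July (31): 30 + 31 + 30 + 31 = 122 days.
August 1–18, 1858: 18 days.
Total: 21 + 122 + 18 = 161 days.
161 is a multiple of 7, so August 18, 1858 falls on the same weekday: Wednesday.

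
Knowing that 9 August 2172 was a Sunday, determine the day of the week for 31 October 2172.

Saturday

August 2172: 31 − 9 = 22 days remain.
Then September (30): 30 days.
October 1–31, 2172: 31 days.
Total: 22 + 30 + 31 = 83 days.
83 mod 7 = 6, so 6 days after Sunday is Saturday.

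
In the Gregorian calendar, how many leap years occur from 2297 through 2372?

18

Years divisible by 4: 2300, 2304, …, 2372 — 19 in all.
Of these, 2300 is divisible by 100 but not 400, so not leap.
Leap years: 19 − 1 = 18.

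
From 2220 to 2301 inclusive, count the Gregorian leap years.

20

Years divisible by 4: 2220, 2224, …, 2300 — 21 in all.
Of these, 2300 is divisible by 100 but not 400, so not leap.
Leap years: 21 − 1 = 20.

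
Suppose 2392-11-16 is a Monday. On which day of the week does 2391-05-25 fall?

Count forward from the earlier date (May 25, 2391) to the later (November 16, 2392):
May 2391: 31 − 25 = 6 days remain.
Then 17 full months totalling 519 days.
November 1–16, 2392: 16 days.
Total: 6 + 519 + 16 = 541 days.
541 mod 7 = 2, so 2 days before Monday is Saturday.

Saturday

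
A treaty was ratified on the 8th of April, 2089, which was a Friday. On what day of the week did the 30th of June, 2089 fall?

Thursday

April 2089: 30 − 8 = 22 days remain.
Then May (31): 31 days.
June 1–30, 2089: 30 days.
Total: 22 + 31 + 30 = 83 days.
83 mod 7 = 6, so 6 days after Friday is Thursday.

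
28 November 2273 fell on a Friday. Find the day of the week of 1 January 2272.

Count forward from the earlier date (January 1, 2272) to the later (November 28, 2273):
Day-of-year of January 1, 2272: 1.
Day-of-year of November 28, 2273: 332.
2272 has 366 days, so 366 − 1 = 365 days remain in 2272.
Total: 365 + 332 = 697 days.
697 mod 7 = 4, so 4 days before Friday is Monday.

Monday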